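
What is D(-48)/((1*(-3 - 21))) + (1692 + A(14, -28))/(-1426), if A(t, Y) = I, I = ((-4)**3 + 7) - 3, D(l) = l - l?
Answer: -816/713 ≈ -1.1445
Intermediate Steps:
D(l) = 0
I = -60 (I = (-64 + 7) - 3 = -57 - 3 = -60)
A(t, Y) = -60
D(-48)/((1*(-3 - 21))) + (1692 + A(14, -28))/(-1426) = 0/((1*(-3 - 21))) + (1692 - 60)/(-1426) = 0/((1*(-24))) + 1632*(-1/1426) = 0/(-24) - 816/713 = 0*(-1/24) - 816/713 = 0 - 816/713 = -816/713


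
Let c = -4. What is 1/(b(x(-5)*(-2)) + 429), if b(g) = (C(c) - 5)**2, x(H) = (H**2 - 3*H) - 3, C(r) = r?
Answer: 1/510 ≈ 0.0019608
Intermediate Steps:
x(H) = -3 + H**2 - 3*H
b(g) = 81 (b(g) = (-4 - 5)**2 = (-9)**2 = 81)
1/(b(x(-5)*(-2)) + 429) = 1/(81 + 429) = 1/510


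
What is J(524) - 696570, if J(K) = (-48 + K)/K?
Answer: -91250551/131 ≈ -6.9657e+5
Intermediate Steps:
J(K) = (-48 + K)/K
J(524) - 696570 = (-48 + 524)/524 - 696570 = (1/524)*476 - 696570 = 119/131 - 696570 = -91250551/131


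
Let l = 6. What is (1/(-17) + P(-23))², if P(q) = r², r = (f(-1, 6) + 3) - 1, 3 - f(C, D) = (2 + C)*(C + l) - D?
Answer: 373321/289 ≈ 1291.8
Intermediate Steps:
f(C, D) = 3 + D - (2 + C)*(6 + C) (f(C, D) = 3 - ((2 + C)*(C + 6) - D) = 3 - ((2 + C)*(6 + C) - D) = 3 - (-D + (2 + C)*(6 + C)) = 3 + (D - (2 + C)*(6 + C)) = 3 + D - (2 + C)*(6 + C))
r = 6 (r = ((-9 + 6 - 1*(-1)² - 8*(-1)) + 3) - 1 = ((-9 + 6 - 1*1 + 8) + 3) - 1 = ((-9 + 6 - 1 + 8) + 3) - 1 = (4 + 3) - 1 = 7 - 1 = 6)
P(q) = 36 (P(q) = 6² = 36)
(1/(-17) + P(-23))² = (1/(-17) + 36)² = (-1/17 + 36)² = (611/17)² = 373321/289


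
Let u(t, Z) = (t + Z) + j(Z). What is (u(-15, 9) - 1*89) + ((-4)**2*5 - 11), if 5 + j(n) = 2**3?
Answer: -23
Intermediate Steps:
j(n) = 3 (j(n) = -5 + 2**3 = -5 + 8 = 3)
u(t, Z) = 3 + Z + t (u(t, Z) = (t + Z) + 3 = (Z + t) + 3 = 3 + Z + t)
(u(-15, 9) - 1*89) + ((-4)**2*5 - 11) = ((3 + 9 - 15) - 1*89) + ((-4)**2*5 - 11) = (-3 - 89) + (16*5 - 11) = -92 + (80 - 11) = -92 + 69 = -23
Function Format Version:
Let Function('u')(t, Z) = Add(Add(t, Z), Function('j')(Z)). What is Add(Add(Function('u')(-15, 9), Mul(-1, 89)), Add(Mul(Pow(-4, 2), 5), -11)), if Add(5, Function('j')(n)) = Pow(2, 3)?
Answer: -23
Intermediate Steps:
Function('j')(n) = 3 (Function('j')(n) = Add(-5, Pow(2, 3)) = Add(-5, 8) = 3)
Function('u')(t, Z) = Add(3, Z, t) (Function('u')(t, Z) = Add(Add(t, Z), 3) = Add(Add(Z, t), 3) = Add(3, Z, t))
Add(Add(Function('u')(-15, 9), Mul(-1, 89)), Add(Mul(Pow(-4, 2), 5), -11)) = Add(Add(Add(3, 9, -15), Mul(-1, 89)), Add(Mul(Pow(-4, 2), 5), -11)) = Add(Add(-3, -89), Add(Mul(16, 5), -11)) = Add(-92, Add(80, -11)) = Add(-92, 69) = -23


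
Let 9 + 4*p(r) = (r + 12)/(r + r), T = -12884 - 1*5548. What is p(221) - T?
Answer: 32584031/1768 ≈ 18430.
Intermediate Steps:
T = -18432 (T = -12884 - 5548 = -18432)
p(r) = -9/4 + (12 + r)/(8*r) (p(r) = -9/4 + ((r + 12)/(r + r))/4 = -9/4 + ((12 + r)/((2*r)))/4 = -9/4 + ((12 + r)*(1/(2*r)))/4 = -9/4 + ((12 + r)/(2*r))/4 = -9/4 + (12 + r)/(8*r))
p(221) - T = (1/8)*(12 - 17*221)/221 - 1*(-18432) = (1/8)*(1/221)*(12 - 3757) + 18432 = (1/8)*(1/221)*(-3745) + 18432 = -3745/1768 + 18432 = 32584031/1768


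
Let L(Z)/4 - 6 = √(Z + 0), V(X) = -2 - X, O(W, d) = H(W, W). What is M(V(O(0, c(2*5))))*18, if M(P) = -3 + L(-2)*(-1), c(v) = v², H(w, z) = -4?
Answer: -486 - 72*I*√2 ≈ -486.0 - 101.82*I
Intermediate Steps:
O(W, d) = -4
L(Z) = 24 + 4*√Z (L(Z) = 24 + 4*√(Z + 0) = 24 + 4*√Z)
M(P) = -27 - 4*I*√2 (M(P) = -3 + (24 + 4*√(-2))*(-1) = -3 + (24 + 4*(I*√2))*(-1) = -3 + (24 + 4*I*√2)*(-1) = -3 + (-24 - 4*I*√2) = -27 - 4*I*√2)
M(V(O(0, c(2*5))))*18 = (-27 - 4*I*√2)*18 = -486 - 72*I*√2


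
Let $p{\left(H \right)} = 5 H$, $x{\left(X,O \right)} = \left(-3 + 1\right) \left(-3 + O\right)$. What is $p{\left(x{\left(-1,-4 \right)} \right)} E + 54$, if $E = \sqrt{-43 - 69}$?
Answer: $54 + 280 i \sqrt{7} \approx 54.0 + 740.81 i$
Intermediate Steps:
$x{\left(X,O \right)} = 6 - 2 O$ ($x{\left(X,O \right)} = - 2 \left(-3 + O\right) = 6 - 2 O$)
$E = 4 i \sqrt{7}$ ($E = \sqrt{-112} = 4 i \sqrt{7} \approx 10.583 i$)
$p{\left(x{\left(-1,-4 \right)} \right)} E + 54 = 5 \left(6 - -8\right) 4 i \sqrt{7} + 54 = 5 \left(6 + 8\right) 4 i \sqrt{7} + 54 = 5 \cdot 14 \cdot 4 i \sqrt{7} + 54 = 70 \cdot 4 i \sqrt{7} + 54 = 280 i \sqrt{7} + 54 = 54 + 280 i \sqrt{7}$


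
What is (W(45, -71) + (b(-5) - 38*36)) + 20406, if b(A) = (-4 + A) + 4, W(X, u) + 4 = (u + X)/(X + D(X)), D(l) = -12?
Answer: 627931/33 ≈ 19028.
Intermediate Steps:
W(X, u) = -4 + (X + u)/(-12 + X) (W(X, u) = -4 + (u + X)/(X - 12) = -4 + (X + u)/(-12 + X))
b(A) = A
(W(45, -71) + (b(-5) - 38*36)) + 20406 = ((48 - 71 - 3*45)/(-12 + 45) + (-5 - 38*36)) + 20406 = ((48 - 71 - 135)/33 + (-5 - 1368)) + 20406 = ((1/33)*(-158) - 1373) + 20406 = (-158/33 - 1373) + 20406 = -45467/33 + 20406 = 627931/33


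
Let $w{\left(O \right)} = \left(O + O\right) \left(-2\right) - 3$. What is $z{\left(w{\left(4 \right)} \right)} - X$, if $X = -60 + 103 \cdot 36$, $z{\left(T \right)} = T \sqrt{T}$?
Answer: $-3648 - 19 i \sqrt{19} \approx -3648.0 - 82.819 i$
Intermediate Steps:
$w{\left(O \right)} = -3 - 4 O$ ($w{\left(O \right)} = 2 O \left(-2\right) - 3 = - 4 O - 3 = -3 - 4 O$)
$z{\left(T \right)} = T^{\frac{3}{2}}$
$X = 3648$ ($X = -60 + 3708 = 3648$)
$z{\left(w{\left(4 \right)} \right)} - X = \left(-3 - 16\right)^{\frac{3}{2}} - 3648 = \left(-19\right)^{\frac{3}{2}} - 3648 = - 19 i \sqrt{19} - 3648 = -3648 - 19 i \sqrt{19}$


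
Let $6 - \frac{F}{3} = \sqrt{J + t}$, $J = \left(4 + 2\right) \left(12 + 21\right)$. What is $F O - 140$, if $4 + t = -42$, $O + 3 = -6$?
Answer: $-302 + 54 \sqrt{38} \approx 30.878$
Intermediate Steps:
$O = -9$ ($O = -3 - 6 = -9$)
$t = -46$ ($t = -4 - 42 = -46$)
$J = 198$ ($J = 6 \cdot 33 = 198$)
$F = 18 - 6 \sqrt{38}$ ($F = 18 - 3 \sqrt{198 - 46} = 18 - 3 \sqrt{152} = 18 - 3 \cdot 2 \sqrt{38} = 18 - 6 \sqrt{38} \approx -18.986$)
$F O - 140 = \left(18 - 6 \sqrt{38}\right) \left(-9\right) - 140 = \left(-162 + 54 \sqrt{38}\right) - 140 = -302 + 54 \sqrt{38}$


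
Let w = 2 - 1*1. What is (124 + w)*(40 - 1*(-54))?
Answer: 11750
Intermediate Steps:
w = 1 (w = 2 - 1 = 1)
(124 + w)*(40 - 1*(-54)) = (124 + 1)*(40 - 1*(-54)) = 125*(40 + 54) = 125*94 = 11750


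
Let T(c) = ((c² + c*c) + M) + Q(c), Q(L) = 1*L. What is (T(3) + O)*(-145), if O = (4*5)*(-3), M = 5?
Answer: 4930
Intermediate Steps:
Q(L) = L
T(c) = 5 + c + 2*c² (T(c) = ((c² + c*c) + 5) + c = ((c² + c²) + 5) + c = (2*c² + 5) + c = (5 + 2*c²) + c = 5 + c + 2*c²)
O = -60 (O = 20*(-3) = -60)
(T(3) + O)*(-145) = ((5 + 3 + 2*3²) - 60)*(-145) = ((5 + 3 + 2*9) - 60)*(-145) = ((5 + 3 + 18) - 60)*(-145) = (26 - 60)*(-145) = -34*(-145) = 4930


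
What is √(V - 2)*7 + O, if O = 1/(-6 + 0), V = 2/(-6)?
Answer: -⅙ + 7*I*√21/3 ≈ -0.16667 + 10.693*I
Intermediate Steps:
V = -⅓ (V = 2*(-⅙) = -⅓ ≈ -0.33333)
O = -⅙ (O = 1/(-6) = -⅙ ≈ -0.16667)
√(V - 2)*7 + O = √(-⅓ - 2)*7 - ⅙ = √(-7/3)*7 - ⅙ = (I*√21/3)*7 - ⅙ = 7*I*√21/3 - ⅙ = -⅙ + 7*I*√21/3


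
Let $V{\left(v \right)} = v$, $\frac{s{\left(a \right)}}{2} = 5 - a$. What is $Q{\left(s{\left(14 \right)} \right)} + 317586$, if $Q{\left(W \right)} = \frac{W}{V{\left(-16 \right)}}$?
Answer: $\frac{2540697}{8} \approx 3.1759 \cdot 10^{5}$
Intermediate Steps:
$s{\left(a \right)} = 10 - 2 a$ ($s{\left(a \right)} = 2 \left(5 - a\right) = 10 - 2 a$)
$Q{\left(W \right)} = - \frac{W}{16}$ ($Q{\left(W \right)} = \frac{W}{-16} = W \left(- \frac{1}{16}\right) = - \frac{W}{16}$)
$Q{\left(s{\left(14 \right)} \right)} + 317586 = - \frac{10 - 28}{16} + 317586 = \left(- \frac{1}{16}\right) \left(-18\right) + 317586 = \frac{9}{8} + 317586 = \frac{2540697}{8}$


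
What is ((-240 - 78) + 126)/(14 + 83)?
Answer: -192/97 ≈ -1.9794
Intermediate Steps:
((-240 - 78) + 126)/(14 + 83) = (-318 + 126)/97 = (1/97)*(-192) = -192/97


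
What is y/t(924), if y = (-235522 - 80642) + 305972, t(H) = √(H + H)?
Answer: -364*√462/33 ≈ -237.09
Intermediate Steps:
t(H) = √2*√H (t(H) = √(2*H) = √2*√H)
y = -10192 (y = -316164 + 305972 = -10192)
y/t(924) = -10192*√462/924 = -364*√462/33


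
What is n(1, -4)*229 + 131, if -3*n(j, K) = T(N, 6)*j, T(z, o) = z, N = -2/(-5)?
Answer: 1507/15 ≈ 100.47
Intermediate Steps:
N = ⅖ (N = -2*(-⅕) = ⅖ ≈ 0.40000)
n(j, K) = -2*j/15
n(1, -4)*229 + 131 = -2/15*1*229 + 131 = -2/15*229 + 131 = -458/15 + 131 = 1507/15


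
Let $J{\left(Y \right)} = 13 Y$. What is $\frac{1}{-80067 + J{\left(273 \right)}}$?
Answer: $- \frac{1}{76518} \approx -1.3069 \cdot 10^{-5}$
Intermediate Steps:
$\frac{1}{-80067 + J{\left(273 \right)}} = \frac{1}{-80067 + 13 \cdot 273} = \frac{1}{-80067 + 3549} = \frac{1}{-76518} = - \frac{1}{76518}$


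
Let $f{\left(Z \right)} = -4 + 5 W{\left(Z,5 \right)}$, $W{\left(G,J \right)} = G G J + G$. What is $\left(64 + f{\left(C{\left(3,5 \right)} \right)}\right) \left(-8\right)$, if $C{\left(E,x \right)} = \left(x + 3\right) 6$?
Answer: $-463200$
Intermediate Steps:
$C{\left(E,x \right)} = 18 + 6 x$ ($C{\left(E,x \right)} = \left(3 + x\right) 6 = 18 + 6 x$)
$W{\left(G,J \right)} = G + J G^{2}$ ($W{\left(G,J \right)} = G^{2} J + G = J G^{2} + G = G + J G^{2}$)
$f{\left(Z \right)} = -4 + 5 Z \left(1 + 5 Z\right)$ ($f{\left(Z \right)} = -4 + 5 Z \left(1 + Z 5\right) = -4 + 5 Z \left(1 + 5 Z\right)$)
$\left(64 + f{\left(C{\left(3,5 \right)} \right)}\right) \left(-8\right) = \left(64 - \left(4 - 5 \left(18 + 6 \cdot 5\right) \left(1 + 5 \left(18 + 6 \cdot 5\right)\right)\right)\right) \left(-8\right) = \left(64 - \left(4 - 5 \left(18 + 30\right) \left(1 + 5 \left(18 + 30\right)\right)\right)\right) \left(-8\right) = \left(64 - \left(4 - 240 \left(1 + 5 \cdot 48\right)\right)\right) \left(-8\right) = \left(64 - \left(4 - 240 \left(1 + 240\right)\right)\right) \left(-8\right) = \left(64 - \left(4 - 57840\right)\right) \left(-8\right) = \left(64 + \left(-4 + 57840\right)\right) \left(-8\right) = \left(64 + 57836\right) \left(-8\right) = 57900 \left(-8\right) = -463200$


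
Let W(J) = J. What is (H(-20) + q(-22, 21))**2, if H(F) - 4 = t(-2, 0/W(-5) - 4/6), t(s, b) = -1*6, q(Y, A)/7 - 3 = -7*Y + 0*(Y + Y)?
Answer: 1203409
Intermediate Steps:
q(Y, A) = 21 - 49*Y (q(Y, A) = 21 + 7*(-7*Y + 0*(Y + Y)) = 21 + 7*(-7*Y + 0*(2*Y)) = 21 + 7*(-7*Y + 0) = 21 + 7*(-7*Y) = 21 - 49*Y)
t(s, b) = -6
H(F) = -2 (H(F) = 4 - 6 = -2)
(H(-20) + q(-22, 21))**2 = (-2 + (21 - 49*(-22)))**2 = (-2 + (21 + 1078))**2 = (-2 + 1099)**2 = 1097**2 = 1203409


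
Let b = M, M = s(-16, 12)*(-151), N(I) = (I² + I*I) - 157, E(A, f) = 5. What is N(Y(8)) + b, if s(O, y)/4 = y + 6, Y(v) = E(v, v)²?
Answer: -9779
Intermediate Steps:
Y(v) = 25 (Y(v) = 5² = 25)
s(O, y) = 24 + 4*y (s(O, y) = 4*(y + 6) = 4*(6 + y) = 24 + 4*y)
N(I) = -157 + 2*I² (N(I) = (I² + I²) - 157 = 2*I² - 157 = -157 + 2*I²)
M = -10872 (M = (24 + 4*12)*(-151) = (24 + 48)*(-151) = 72*(-151) = -10872)
b = -10872
N(Y(8)) + b = (-157 + 2*25²) - 10872 = (-157 + 2*625) - 10872 = (-157 + 1250) - 10872 = 1093 - 10872 = -9779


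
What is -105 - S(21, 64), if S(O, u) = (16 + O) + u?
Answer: -206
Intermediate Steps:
S(O, u) = 16 + O + u
-105 - S(21, 64) = -105 - (16 + 21 + 64) = -105 - 1*101 = -105 - 101 = -206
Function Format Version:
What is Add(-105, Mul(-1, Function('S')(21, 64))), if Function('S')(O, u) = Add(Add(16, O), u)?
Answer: -206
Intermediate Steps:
Function('S')(O, u) = Add(16, O, u)
Add(-105, Mul(-1, Function('S')(21, 64))) = Add(-105, Mul(-1, Add(16, 21, 64))) = Add(-105, Mul(-1, 101)) = Add(-105, -101) = -206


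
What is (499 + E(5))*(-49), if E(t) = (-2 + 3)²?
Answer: -24500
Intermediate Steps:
E(t) = 1 (E(t) = 1² = 1)
(499 + E(5))*(-49) = (499 + 1)*(-49) = 500*(-49) = -24500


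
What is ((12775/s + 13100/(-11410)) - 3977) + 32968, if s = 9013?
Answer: 298141371748/10283833 ≈ 28991.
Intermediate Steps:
((12775/s + 13100/(-11410)) - 3977) + 32968 = ((12775/9013 + 13100/(-11410)) - 3977) + 32968 = ((12775*(1/9013) + 13100*(-1/11410)) - 3977) + 32968 = ((12775/9013 - 1310/1141) - 3977) + 32968 = (2769245/10283833 - 3977) + 32968 = -40896034596/10283833 + 32968 = 298141371748/10283833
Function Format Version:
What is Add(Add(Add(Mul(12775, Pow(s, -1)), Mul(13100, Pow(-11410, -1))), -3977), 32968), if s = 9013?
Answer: Rational(298141371748, 10283833) ≈ 28991.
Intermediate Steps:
Add(Add(Add(Mul(12775, Pow(s, -1)), Mul(13100, Pow(-11410, -1))), -3977), 32968) = Add(Add(Add(Mul(12775, Pow(9013, -1)), Mul(13100, Pow(-11410, -1))), -3977), 32968) = Add(Add(Add(Mul(12775, Rational(1, 9013)), Mul(13100, Rational(-1, 11410))), -3977), 32968) = Add(Add(Add(Rational(12775, 9013), Rational(-1310, 1141)), -3977), 32968) = Add(Add(Rational(2769245, 10283833), -3977), 32968) = Add(Rational(-40896034596, 10283833), 32968) = Rational(298141371748, 10283833)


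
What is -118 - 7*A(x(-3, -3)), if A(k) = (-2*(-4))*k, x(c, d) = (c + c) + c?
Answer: 386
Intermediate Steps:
x(c, d) = 3*c (x(c, d) = 2*c + c = 3*c)
A(k) = 8*k
-118 - 7*A(x(-3, -3)) = -118 - 56*3*(-3) = -118 - 56*(-9) = -118 - 7*(-72) = -118 + 504 = 386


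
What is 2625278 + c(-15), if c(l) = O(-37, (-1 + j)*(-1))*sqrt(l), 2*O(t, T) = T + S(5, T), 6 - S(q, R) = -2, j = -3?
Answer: 2625278 + 6*I*sqrt(15) ≈ 2.6253e+6 + 23.238*I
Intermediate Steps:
S(q, R) = 8 (S(q, R) = 6 - 1*(-2) = 6 + 2 = 8)
O(t, T) = 4 + T/2 (O(t, T) = (T + 8)/2 = (8 + T)/2 = 4 + T/2)
c(l) = 6*sqrt(l) (c(l) = (4 + ((-1 - 3)*(-1))/2)*sqrt(l) = (4 + (-4*(-1))/2)*sqrt(l) = (4 + (1/2)*4)*sqrt(l) = (4 + 2)*sqrt(l) = 6*sqrt(l))
2625278 + c(-15) = 2625278 + 6*sqrt(-15) = 2625278 + 6*(I*sqrt(15)) = 2625278 + 6*I*sqrt(15)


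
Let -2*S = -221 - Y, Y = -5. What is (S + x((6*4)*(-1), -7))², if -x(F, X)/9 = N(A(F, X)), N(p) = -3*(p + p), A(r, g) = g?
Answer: 72900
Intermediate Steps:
S = 108 (S = -(-221 - 1*(-5))/2 = -(-221 + 5)/2 = -½*(-216) = 108)
N(p) = -6*p
x(F, X) = 54*X (x(F, X) = -(-54)*X = 54*X)
(S + x((6*4)*(-1), -7))² = (108 + 54*(-7))² = (108 - 378)² = (-270)² = 72900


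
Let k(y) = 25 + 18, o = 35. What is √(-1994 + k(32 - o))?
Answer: I*√1951 ≈ 44.17*I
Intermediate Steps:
k(y) = 43
√(-1994 + k(32 - o)) = √(-1994 + 43) = √(-1951) = I*√1951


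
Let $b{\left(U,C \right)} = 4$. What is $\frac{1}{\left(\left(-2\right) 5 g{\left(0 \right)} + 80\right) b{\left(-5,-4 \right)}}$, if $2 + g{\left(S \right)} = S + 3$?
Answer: $\frac{1}{280} \approx 0.0035714$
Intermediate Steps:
$g{\left(S \right)} = 1 + S$ ($g{\left(S \right)} = -2 + \left(S + 3\right) = -2 + \left(3 + S\right) = 1 + S$)
$\frac{1}{\left(\left(-2\right) 5 g{\left(0 \right)} + 80\right) b{\left(-5,-4 \right)}} = \frac{1}{\left(\left(-2\right) 5 \left(1 + 0\right) + 80\right) 4} = \frac{1}{\left(\left(-10\right) 1 + 80\right) 4} = \frac{1}{\left(-10 + 80\right) 4} = \frac{1}{70 \cdot 4} = \frac{1}{280}$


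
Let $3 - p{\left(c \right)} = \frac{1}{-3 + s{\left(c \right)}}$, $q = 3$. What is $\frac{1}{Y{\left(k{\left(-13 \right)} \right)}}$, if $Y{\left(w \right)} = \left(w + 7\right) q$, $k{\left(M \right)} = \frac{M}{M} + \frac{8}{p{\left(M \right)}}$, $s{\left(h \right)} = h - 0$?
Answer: $\frac{49}{1560} \approx 0.03141$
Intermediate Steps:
$s{\left(h \right)} = h$ ($s{\left(h \right)} = h + 0 = h$)
$p{\left(c \right)} = 3 - \frac{1}{-3 + c}$
$k{\left(M \right)} = 1 + \frac{8 \left(-3 + M\right)}{-10 + 3 M}$ ($k{\left(M \right)} = \frac{M}{M} + \frac{8}{\frac{1}{-3 + M} \left(-10 + 3 M\right)} = 1 + 8 \frac{-3 + M}{-10 + 3 M} = 1 + \frac{8 \left(-3 + M\right)}{-10 + 3 M}$)
$Y{\left(w \right)} = 21 + 3 w$ ($Y{\left(w \right)} = \left(w + 7\right) 3 = \left(7 + w\right) 3 = 21 + 3 w$)
$\frac{1}{Y{\left(k{\left(-13 \right)} \right)}} = \frac{1}{21 + 3 \frac{-34 + 11 \left(-13\right)}{-10 + 3 \left(-13\right)}} = \frac{1}{21 + 3 \frac{-34 - 143}{-10 - 39}} = \frac{1}{21 + 3 \frac{1}{-49} \left(-177\right)} = \frac{1}{21 + 3 \left(\left(- \frac{1}{49}\right) \left(-177\right)\right)} = \frac{1}{21 + 3 \cdot \frac{177}{49}} = \frac{1}{21 + \frac{531}{49}} = \frac{1}{\frac{1560}{49}} = \frac{49}{1560}$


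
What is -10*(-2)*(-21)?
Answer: -420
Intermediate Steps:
-10*(-2)*(-21) = 20*(-21) = -420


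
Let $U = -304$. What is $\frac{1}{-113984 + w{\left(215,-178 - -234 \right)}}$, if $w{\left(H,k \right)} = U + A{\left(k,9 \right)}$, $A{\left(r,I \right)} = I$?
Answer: $- \frac{1}{114279} \approx -8.7505 \cdot 10^{-6}$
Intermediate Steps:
$w{\left(H,k \right)} = -295$ ($w{\left(H,k \right)} = -304 + 9 = -295$)
$\frac{1}{-113984 + w{\left(215,-178 - -234 \right)}} = \frac{1}{-113984 - 295} = \frac{1}{-114279} = - \frac{1}{114279}$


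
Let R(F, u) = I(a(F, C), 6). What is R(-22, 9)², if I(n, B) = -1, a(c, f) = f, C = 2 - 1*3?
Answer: 1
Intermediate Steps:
C = -1 (C = 2 - 3 = -1)
R(F, u) = -1
R(-22, 9)² = (-1)² = 1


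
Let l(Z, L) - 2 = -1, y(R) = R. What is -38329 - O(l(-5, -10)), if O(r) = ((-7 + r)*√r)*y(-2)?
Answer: -38341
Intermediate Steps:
l(Z, L) = 1 (l(Z, L) = 2 - 1 = 1)
O(r) = -2*√r*(-7 + r) (O(r) = ((-7 + r)*√r)*(-2) = (√r*(-7 + r))*(-2) = -2*√r*(-7 + r))
-38329 - O(l(-5, -10)) = -38329 - 2*√1*(7 - 1*1) = -38329 - 2*(7 - 1) = -38329 - 2*6 = -38329 - 1*12 = -38329 - 12 = -38341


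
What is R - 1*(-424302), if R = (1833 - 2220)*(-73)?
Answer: 452553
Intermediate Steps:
R = 28251 (R = -387*(-73) = 28251)
R - 1*(-424302) = 28251 - 1*(-424302) = 28251 + 424302 = 452553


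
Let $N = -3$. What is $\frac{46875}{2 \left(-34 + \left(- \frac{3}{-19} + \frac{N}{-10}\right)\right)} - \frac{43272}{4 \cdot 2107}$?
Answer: $- \frac{9451677489}{13427911} \approx -703.88$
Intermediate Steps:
$\frac{46875}{2 \left(-34 + \left(- \frac{3}{-19} + \frac{N}{-10}\right)\right)} - \frac{43272}{4 \cdot 2107} = \frac{46875}{2 \left(-34 - \left(- \frac{3}{10} - \frac{3}{19}\right)\right)} - \frac{43272}{4 \cdot 2107} = \frac{46875}{2 \left(-34 - - \frac{87}{190}\right)} - \frac{43272}{8428} = \frac{46875}{2 \left(-34 + \left(\frac{3}{19} + \frac{3}{10}\right)\right)} - \frac{10818}{2107} = \frac{46875}{2 \left(-34 + \frac{87}{190}\right)} - \frac{10818}{2107} = \frac{46875}{2 \left(- \frac{6373}{190}\right)} - \frac{10818}{2107} = \frac{46875}{- \frac{6373}{95}} - \frac{10818}{2107} = 46875 \left(- \frac{95}{6373}\right) - \frac{10818}{2107} = - \frac{4453125}{6373} - \frac{10818}{2107} = - \frac{9451677489}{13427911}$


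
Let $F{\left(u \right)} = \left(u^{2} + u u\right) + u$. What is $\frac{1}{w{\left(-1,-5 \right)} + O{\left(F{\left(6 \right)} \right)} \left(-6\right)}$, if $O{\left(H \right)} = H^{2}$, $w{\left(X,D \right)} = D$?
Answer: $- \frac{1}{36509} \approx -2.7391 \cdot 10^{-5}$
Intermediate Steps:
$F{\left(u \right)} = u + 2 u^{2}$ ($F{\left(u \right)} = \left(u^{2} + u^{2}\right) + u = 2 u^{2} + u = u + 2 u^{2}$)
$\frac{1}{w{\left(-1,-5 \right)} + O{\left(F{\left(6 \right)} \right)} \left(-6\right)} = \frac{1}{-5 + \left(6 \left(1 + 2 \cdot 6\right)\right)^{2} \left(-6\right)} = \frac{1}{-5 + \left(6 \left(1 + 12\right)\right)^{2} \left(-6\right)} = \frac{1}{-5 + \left(6 \cdot 13\right)^{2} \left(-6\right)} = \frac{1}{-5 + 78^{2} \left(-6\right)} = \frac{1}{-5 + 6084 \left(-6\right)} = \frac{1}{-5 - 36504} = \frac{1}{-36509} = - \frac{1}{36509}$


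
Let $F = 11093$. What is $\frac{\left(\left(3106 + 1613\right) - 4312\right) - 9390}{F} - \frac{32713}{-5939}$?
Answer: $\frac{309535272}{65881327} \approx 4.6984$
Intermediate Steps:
$\frac{\left(\left(3106 + 1613\right) - 4312\right) - 9390}{F} - \frac{32713}{-5939} = \frac{\left(\left(3106 + 1613\right) - 4312\right) - 9390}{11093} - \frac{32713}{-5939} = \left(\left(4719 - 4312\right) - 9390\right) \frac{1}{11093} - - \frac{32713}{5939} = \left(407 - 9390\right) \frac{1}{11093} + \frac{32713}{5939} = \left(-8983\right) \frac{1}{11093} + \frac{32713}{5939} = - \frac{8983}{11093} + \frac{32713}{5939} = \frac{309535272}{65881327}$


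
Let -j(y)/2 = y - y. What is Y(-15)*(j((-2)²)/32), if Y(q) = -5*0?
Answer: 0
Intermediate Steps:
Y(q) = 0
j(y) = 0 (j(y) = -2*(y - y) = -2*0 = 0)
Y(-15)*(j((-2)²)/32) = 0*(0/32) = 0*(0*(1/32)) = 0*0 = 0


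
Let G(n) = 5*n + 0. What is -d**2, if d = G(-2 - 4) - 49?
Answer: -6241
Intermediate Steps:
G(n) = 5*n
d = -79 (d = 5*(-2 - 4) - 49 = 5*(-6) - 49 = -30 - 49 = -79)
-d**2 = -1*(-79)**2 = -1*6241 = -6241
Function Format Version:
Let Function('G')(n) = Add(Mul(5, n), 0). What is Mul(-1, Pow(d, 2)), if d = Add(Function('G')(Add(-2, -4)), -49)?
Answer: -6241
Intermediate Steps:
Function('G')(n) = Mul(5, n)
d = -79 (d = Add(Mul(5, Add(-2, -4)), -49) = Add(Mul(5, -6), -49) = Add(-30, -49) = -79)
Mul(-1, Pow(d, 2)) = Mul(-1, Pow(-79, 2)) = Mul(-1, 6241) = -6241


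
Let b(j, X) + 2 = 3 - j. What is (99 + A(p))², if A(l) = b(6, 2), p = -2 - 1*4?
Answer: 8836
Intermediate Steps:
p = -6 (p = -2 - 4 = -6)
b(j, X) = 1 - j (b(j, X) = -2 + (3 - j) = 1 - j)
A(l) = -5 (A(l) = 1 - 1*6 = 1 - 6 = -5)
(99 + A(p))² = (99 - 5)² = 94² = 8836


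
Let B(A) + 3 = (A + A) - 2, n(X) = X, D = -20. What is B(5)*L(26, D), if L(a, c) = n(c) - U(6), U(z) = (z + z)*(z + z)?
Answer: -820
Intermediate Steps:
U(z) = 4*z² (U(z) = (2*z)*(2*z) = 4*z²)
B(A) = -5 + 2*A (B(A) = -3 + ((A + A) - 2) = -3 + (2*A - 2) = -3 + (-2 + 2*A) = -5 + 2*A)
L(a, c) = -144 + c (L(a, c) = c - 4*6² = c - 4*36 = c - 1*144 = c - 144 = -144 + c)
B(5)*L(26, D) = (-5 + 2*5)*(-144 - 20) = (-5 + 10)*(-164) = 5*(-164) = -820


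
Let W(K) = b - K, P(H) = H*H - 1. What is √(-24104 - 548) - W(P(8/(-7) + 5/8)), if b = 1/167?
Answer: -386401/523712 + 2*I*√6163 ≈ -0.73781 + 157.01*I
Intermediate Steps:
b = 1/167 ≈ 0.0059880
P(H) = -1 + H² (P(H) = H² - 1 = -1 + H²)
W(K) = 1/167 - K
√(-24104 - 548) - W(P(8/(-7) + 5/8)) = √(-24104 - 548) - (1/167 - (-1 + (8/(-7) + 5/8)²)) = √(-24652) - (1/167 - (-1 + (8*(-⅐) + 5*(⅛))²)) = 2*I*√6163 - (1/167 - (-1 + (-8/7 + 5/8)²)) = 2*I*√6163 - (1/167 - (-1 + (-29/56)²)) = 2*I*√6163 - (1/167 - (-1 + 841/3136)) = 2*I*√6163 - (1/167 - 1*(-2295/3136)) = 2*I*√6163 - (1/167 + 2295/3136) = 2*I*√6163 - 1*386401/523712 = 2*I*√6163 - 386401/523712 = -386401/523712 + 2*I*√6163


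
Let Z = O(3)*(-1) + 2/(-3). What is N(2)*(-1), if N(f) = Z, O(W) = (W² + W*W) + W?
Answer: 65/3 ≈ 21.667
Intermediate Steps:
O(W) = W + 2*W² (O(W) = (W² + W²) + W = 2*W² + W = W + 2*W²)
Z = -65/3 (Z = (3*(1 + 2*3))*(-1) + 2/(-3) = (3*(1 + 6))*(-1) + 2*(-⅓) = (3*7)*(-1) - ⅔ = 21*(-1) - ⅔ = -21 - ⅔ = -65/3 ≈ -21.667)
N(f) = -65/3
N(2)*(-1) = -65/3*(-1) = 65/3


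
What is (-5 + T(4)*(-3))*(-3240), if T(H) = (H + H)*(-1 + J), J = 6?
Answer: 405000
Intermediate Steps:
T(H) = 10*H (T(H) = (H + H)*(-1 + 6) = (2*H)*5 = 10*H)
(-5 + T(4)*(-3))*(-3240) = (-5 + (10*4)*(-3))*(-3240) = (-5 + 40*(-3))*(-3240) = (-5 - 120)*(-3240) = -125*(-3240) = 405000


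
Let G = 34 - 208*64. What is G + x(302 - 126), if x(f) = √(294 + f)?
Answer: -13278 + √470 ≈ -13256.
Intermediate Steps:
G = -13278 (G = 34 - 13312 = -13278)
G + x(302 - 126) = -13278 + √(294 + (302 - 126)) = -13278 + √(294 + 176) = -13278 + √470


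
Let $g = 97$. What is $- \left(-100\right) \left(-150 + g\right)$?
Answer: $-5300$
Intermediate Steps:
$- \left(-100\right) \left(-150 + g\right) = - \left(-100\right) \left(-150 + 97\right) = - \left(-100\right) \left(-53\right) = \left(-1\right) 5300 = -5300$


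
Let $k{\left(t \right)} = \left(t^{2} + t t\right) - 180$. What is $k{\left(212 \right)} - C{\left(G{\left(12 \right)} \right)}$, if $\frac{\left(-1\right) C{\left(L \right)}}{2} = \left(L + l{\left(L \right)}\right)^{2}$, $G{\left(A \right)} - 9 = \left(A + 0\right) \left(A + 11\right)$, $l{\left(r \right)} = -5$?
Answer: $246508$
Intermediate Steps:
$G{\left(A \right)} = 9 + A \left(11 + A\right)$ ($G{\left(A \right)} = 9 + \left(A + 0\right) \left(A + 11\right) = 9 + A \left(11 + A\right)$)
$k{\left(t \right)} = -180 + 2 t^{2}$ ($k{\left(t \right)} = \left(t^{2} + t^{2}\right) - 180 = 2 t^{2} - 180 = -180 + 2 t^{2}$)
$C{\left(L \right)} = - 2 \left(-5 + L\right)^{2}$ ($C{\left(L \right)} = - 2 \left(L - 5\right)^{2} = - 2 \left(-5 + L\right)^{2}$)
$k{\left(212 \right)} - C{\left(G{\left(12 \right)} \right)} = \left(-180 + 2 \cdot 212^{2}\right) - - 2 \left(-5 + \left(9 + 12^{2} + 11 \cdot 12\right)\right)^{2} = \left(-180 + 2 \cdot 44944\right) - - 2 \left(-5 + \left(9 + 144 + 132\right)\right)^{2} = \left(-180 + 89888\right) - - 2 \left(-5 + 285\right)^{2} = 89708 - - 2 \cdot 280^{2} = 89708 - \left(-2\right) 78400 = 89708 - -156800 = 89708 + 156800 = 246508$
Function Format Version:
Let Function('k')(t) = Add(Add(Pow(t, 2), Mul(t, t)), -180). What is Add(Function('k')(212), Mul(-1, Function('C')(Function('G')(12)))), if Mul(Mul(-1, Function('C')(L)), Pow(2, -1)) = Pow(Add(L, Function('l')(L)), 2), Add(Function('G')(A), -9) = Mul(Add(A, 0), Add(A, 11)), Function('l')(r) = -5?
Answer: 246508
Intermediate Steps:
Function('G')(A) = Add(9, Mul(A, Add(11, A))) (Function('G')(A) = Add(9, Mul(Add(A, 0), Add(A, 11))) = Add(9, Mul(A, Add(11, A))))
Function('k')(t) = Add(-180, Mul(2, Pow(t, 2))) (Function('k')(t) = Add(Add(Pow(t, 2), Pow(t, 2)), -180) = Add(Mul(2, Pow(t, 2)), -180) = Add(-180, Mul(2, Pow(t, 2))))
Function('C')(L) = Mul(-2, Pow(Add(-5, L), 2)) (Function('C')(L) = Mul(-2, Pow(Add(L, -5), 2)) = Mul(-2, Pow(Add(-5, L), 2)))
Add(Function('k')(212), Mul(-1, Function('C')(Function('G')(12)))) = Add(Add(-180, Mul(2, Pow(212, 2))), Mul(-1, Mul(-2, Pow(Add(-5, Add(9, Pow(12, 2), Mul(11, 12))), 2)))) = Add(Add(-180, Mul(2, 44944)), Mul(-1, Mul(-2, Pow(Add(-5, Add(9, 144, 132)), 2)))) = Add(Add(-180, 89888), Mul(-1, Mul(-2, Pow(Add(-5, 285), 2)))) = Add(89708, Mul(-1, Mul(-2, Pow(280, 2)))) = Add(89708, Mul(-1, Mul(-2, 78400))) = Add(89708, Mul(-1, -156800)) = Add(89708, 156800) = 246508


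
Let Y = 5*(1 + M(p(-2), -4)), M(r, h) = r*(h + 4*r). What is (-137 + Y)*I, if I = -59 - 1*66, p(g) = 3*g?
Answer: -88500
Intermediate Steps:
Y = 845 (Y = 5*(1 + (3*(-2))*(-4 + 4*(3*(-2)))) = 5*(1 - 6*(-4 + 4*(-6))) = 5*(1 - 6*(-4 - 24)) = 5*(1 - 6*(-28)) = 5*(1 + 168) = 5*169 = 845)
I = -125 (I = -59 - 66 = -125)
(-137 + Y)*I = (-137 + 845)*(-125) = 708*(-125) = -88500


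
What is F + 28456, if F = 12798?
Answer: 41254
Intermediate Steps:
F + 28456 = 12798 + 28456 = 41254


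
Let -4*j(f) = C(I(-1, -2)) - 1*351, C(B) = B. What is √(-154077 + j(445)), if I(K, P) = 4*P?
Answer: I*√615949/2 ≈ 392.41*I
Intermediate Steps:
j(f) = 359/4 (j(f) = -(4*(-2) - 1*351)/4 = -(-8 - 351)/4 = -¼*(-359) = 359/4)
√(-154077 + j(445)) = √(-154077 + 359/4) = √(-615949/4) = I*√615949/2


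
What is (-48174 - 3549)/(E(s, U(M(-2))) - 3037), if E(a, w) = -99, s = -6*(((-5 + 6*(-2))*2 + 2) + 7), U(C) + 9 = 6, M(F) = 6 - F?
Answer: 7389/448 ≈ 16.493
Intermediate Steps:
U(C) = -3 (U(C) = -9 + 6 = -3)
s = 150 (s = -6*(((-5 - 12)*2 + 2) + 7) = -6*((-17*2 + 2) + 7) = -6*((-34 + 2) + 7) = -6*(-32 + 7) = -6*(-25) = 150)
(-48174 - 3549)/(E(s, U(M(-2))) - 3037) = (-48174 - 3549)/(-99 - 3037) = -51723/(-3136) = -51723*(-1/3136) = 7389/448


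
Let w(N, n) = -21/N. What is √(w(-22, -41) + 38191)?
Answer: √18484906/22 ≈ 195.43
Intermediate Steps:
√(w(-22, -41) + 38191) = √(-21/(-22) + 38191) = √(-21*(-1/22) + 38191) = √(21/22 + 38191) = √(840223/22) = √18484906/22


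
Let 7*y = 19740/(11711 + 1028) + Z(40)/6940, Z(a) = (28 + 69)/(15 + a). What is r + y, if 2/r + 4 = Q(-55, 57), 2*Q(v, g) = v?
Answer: 48374037947/306336006900 ≈ 0.15791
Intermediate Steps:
Q(v, g) = v/2
Z(a) = 97/(15 + a)
r = -4/63 (r = 2/(-4 + (½)*(-55)) = 2/(-4 - 55/2) = 2/(-63/2) = 2*(-2/63) = -4/63 ≈ -0.063492)
y = 7535993683/34037334100 (y = (19740/(11711 + 1028) + (97/(15 + 40))/6940)/7 = (19740/12739 + (97/55)*(1/6940))/7 = (19740/12739 + 97/381700)/7 = (⅐)*(7535993683/4862476300) = 7535993683/34037334100 ≈ 0.22140)
r + y = -4/63 + 7535993683/34037334100 = 48374037947/306336006900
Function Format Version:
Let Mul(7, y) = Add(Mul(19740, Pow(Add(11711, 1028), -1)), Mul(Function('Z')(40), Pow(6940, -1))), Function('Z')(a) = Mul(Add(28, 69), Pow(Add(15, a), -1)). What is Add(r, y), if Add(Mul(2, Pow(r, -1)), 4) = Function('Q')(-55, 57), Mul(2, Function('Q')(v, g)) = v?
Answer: Rational(48374037947, 306336006900) ≈ 0.15791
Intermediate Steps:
Function('Q')(v, g) = Mul(Rational(1, 2), v)
Function('Z')(a) = Mul(97, Pow(Add(15, a), -1))
r = Rational(-4, 63) (r = Mul(2, Pow(Add(-4, Mul(Rational(1, 2), -55)), -1)) = Mul(2, Pow(Add(-4, Rational(-55, 2)), -1)) = Mul(2, Pow(Rational(-63, 2), -1)) = Mul(2, Rational(-2, 63)) = Rational(-4, 63) ≈ -0.063492)
y = Rational(7535993683, 34037334100) (y = Mul(Rational(1, 7), Add(Mul(19740, Pow(Add(11711, 1028), -1)), Mul(Mul(97, Pow(Add(15, 40), -1)), Pow(6940, -1)))) = Mul(Rational(1, 7), Add(Mul(19740, Pow(12739, -1)), Mul(Mul(97, Pow(55, -1)), Rational(1, 6940)))) = Mul(Rational(1, 7), Add(Mul(19740, Rational(1, 12739)), Mul(Mul(97, Rational(1, 55)), Rational(1, 6940)))) = Mul(Rational(1, 7), Add(Rational(19740, 12739), Mul(Rational(97, 55), Rational(1, 6940)))) = Mul(Rational(1, 7), Add(Rational(19740, 12739), Rational(97, 381700))) = Mul(Rational(1, 7), Rational(7535993683, 4862476300)) = Rational(7535993683, 34037334100) ≈ 0.22140)
Add(r, y) = Add(Rational(-4, 63), Rational(7535993683, 34037334100)) = Rational(48374037947, 306336006900)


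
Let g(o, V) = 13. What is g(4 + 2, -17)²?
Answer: 169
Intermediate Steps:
g(4 + 2, -17)² = 13² = 169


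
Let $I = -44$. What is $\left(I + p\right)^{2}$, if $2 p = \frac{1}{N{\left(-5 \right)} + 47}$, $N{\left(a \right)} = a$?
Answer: $\frac{13653025}{7056} \approx 1935.0$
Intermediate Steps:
$p = \frac{1}{84}$ ($p = \frac{1}{2 \left(-5 + 47\right)} = \frac{1}{2 \cdot 42} = \frac{1}{2} \cdot \frac{1}{42} = \frac{1}{84} \approx 0.011905$)
$\left(I + p\right)^{2} = \left(-44 + \frac{1}{84}\right)^{2} = \left(- \frac{3695}{84}\right)^{2} = \frac{13653025}{7056}$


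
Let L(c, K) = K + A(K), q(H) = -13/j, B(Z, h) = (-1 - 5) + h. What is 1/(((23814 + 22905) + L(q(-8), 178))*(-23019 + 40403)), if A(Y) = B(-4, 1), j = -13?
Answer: 1/815170528 ≈ 1.2267e-9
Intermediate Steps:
B(Z, h) = -6 + h
q(H) = 1 (q(H) = -13/(-13) = -13*(-1/13) = 1)
A(Y) = -5 (A(Y) = -6 + 1 = -5)
L(c, K) = -5 + K (L(c, K) = K - 5 = -5 + K)
1/(((23814 + 22905) + L(q(-8), 178))*(-23019 + 40403)) = 1/(((23814 + 22905) + (-5 + 178))*(-23019 + 40403)) = 1/((46719 + 173)*17384) = 1/(46892*17384) = 1/815170528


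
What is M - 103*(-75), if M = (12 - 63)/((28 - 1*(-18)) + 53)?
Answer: 254908/33 ≈ 7724.5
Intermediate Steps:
M = -17/33 (M = -51/((28 + 18) + 53) = -51/(46 + 53) = -51/99 = -51*1/99 = -17/33 ≈ -0.51515)
M - 103*(-75) = -17/33 - 103*(-75) = -17/33 + 7725 = 254908/33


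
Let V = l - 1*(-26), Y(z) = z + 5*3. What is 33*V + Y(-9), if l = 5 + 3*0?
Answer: 1029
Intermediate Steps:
l = 5 (l = 5 + 0 = 5)
Y(z) = 15 + z (Y(z) = z + 15 = 15 + z)
V = 31 (V = 5 - 1*(-26) = 5 + 26 = 31)
33*V + Y(-9) = 33*31 + (15 - 9) = 1023 + 6 = 1029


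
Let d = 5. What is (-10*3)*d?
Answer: -150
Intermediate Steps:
(-10*3)*d = -10*3*5 = -30*5 = -150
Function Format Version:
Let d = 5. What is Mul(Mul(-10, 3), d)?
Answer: -150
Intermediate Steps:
Mul(Mul(-10, 3), d) = Mul(Mul(-10, 3), 5) = Mul(-30, 5) = -150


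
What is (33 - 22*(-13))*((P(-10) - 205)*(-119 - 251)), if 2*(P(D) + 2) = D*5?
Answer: 27382960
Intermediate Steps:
P(D) = -2 + 5*D/2 (P(D) = -2 + (D*5)/2 = -2 + (5*D)/2 = -2 + 5*D/2)
(33 - 22*(-13))*((P(-10) - 205)*(-119 - 251)) = (33 - 22*(-13))*(((-2 + (5/2)*(-10)) - 205)*(-119 - 251)) = (33 + 286)*(((-2 - 25) - 205)*(-370)) = 319*((-27 - 205)*(-370)) = 319*(-232*(-370)) = 319*85840 = 27382960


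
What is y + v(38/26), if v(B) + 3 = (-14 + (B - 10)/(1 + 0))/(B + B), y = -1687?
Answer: -64513/38 ≈ -1697.7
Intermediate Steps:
v(B) = -3 + (-24 + B)/(2*B) (v(B) = -3 + (-14 + (B - 10)/(1 + 0))/(B + B) = -3 + (-14 + (-10 + B)/1)/((2*B)) = -3 + (-14 + (-10 + B)*1)*(1/(2*B)) = -3 + (-14 + (-10 + B))*(1/(2*B)) = -3 + (-24 + B)*(1/(2*B)) = -3 + (-24 + B)/(2*B))
y + v(38/26) = -1687 + (-5/2 - 12/(38/26)) = -1687 + (-5/2 - 12/(38*(1/26))) = -1687 + (-5/2 - 12/19/13) = -1687 + (-5/2 - 12*13/19) = -1687 + (-5/2 - 156/19) = -1687 - 407/38 = -64513/38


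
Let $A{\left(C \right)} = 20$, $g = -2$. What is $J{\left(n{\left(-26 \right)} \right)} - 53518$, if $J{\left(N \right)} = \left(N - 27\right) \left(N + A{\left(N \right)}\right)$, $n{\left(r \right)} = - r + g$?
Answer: $-53650$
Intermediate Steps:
$n{\left(r \right)} = -2 - r$ ($n{\left(r \right)} = - r - 2 = -2 - r$)
$J{\left(N \right)} = \left(-27 + N\right) \left(20 + N\right)$ ($J{\left(N \right)} = \left(N - 27\right) \left(N + 20\right) = \left(-27 + N\right) \left(20 + N\right)$)
$J{\left(n{\left(-26 \right)} \right)} - 53518 = \left(-540 + \left(-2 - -26\right)^{2} - 7 \left(-2 - -26\right)\right) - 53518 = \left(-540 + \left(-2 + 26\right)^{2} - 7 \left(-2 + 26\right)\right) - 53518 = \left(-540 + 24^{2} - 168\right) - 53518 = \left(-540 + 576 - 168\right) - 53518 = -132 - 53518 = -53650$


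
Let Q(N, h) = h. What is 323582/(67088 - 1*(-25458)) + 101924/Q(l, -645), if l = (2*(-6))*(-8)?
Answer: -4611974057/29846085 ≈ -154.53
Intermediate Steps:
l = 96 (l = -12*(-8) = 96)
323582/(67088 - 1*(-25458)) + 101924/Q(l, -645) = 323582/(67088 - 1*(-25458)) + 101924/(-645) = 323582/(67088 + 25458) + 101924*(-1/645) = 323582/92546 - 101924/645 = 323582*(1/92546) - 101924/645 = 161791/46273 - 101924/645 = -4611974057/29846085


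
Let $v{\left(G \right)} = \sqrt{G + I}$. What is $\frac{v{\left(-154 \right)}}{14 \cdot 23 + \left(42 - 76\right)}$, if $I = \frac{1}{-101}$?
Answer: $\frac{i \sqrt{1571055}}{29088} \approx 0.043091 i$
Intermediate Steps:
$I = - \frac{1}{101} \approx -0.009901$
$v{\left(G \right)} = \sqrt{- \frac{1}{101} + G}$ ($v{\left(G \right)} = \sqrt{G - \frac{1}{101}} = \sqrt{- \frac{1}{101} + G}$)
$\frac{v{\left(-154 \right)}}{14 \cdot 23 + \left(42 - 76\right)} = \frac{\frac{1}{101} \sqrt{-101 + 10201 \left(-154\right)}}{14 \cdot 23 + \left(42 - 76\right)} = \frac{\frac{1}{101} \sqrt{-101 - 1570954}}{322 + \left(42 - 76\right)} = \frac{\frac{1}{101} \sqrt{-1571055}}{322 - 34} = \frac{\frac{1}{101} i \sqrt{1571055}}{288} = \frac{i \sqrt{1571055}}{101} \cdot \frac{1}{288} = \frac{i \sqrt{1571055}}{29088}$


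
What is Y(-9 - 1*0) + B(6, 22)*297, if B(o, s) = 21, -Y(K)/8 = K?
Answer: 6309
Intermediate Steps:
Y(K) = -8*K
Y(-9 - 1*0) + B(6, 22)*297 = -8*(-9 - 1*0) + 21*297 = -8*(-9 + 0) + 6237 = -8*(-9) + 6237 = 72 + 6237 = 6309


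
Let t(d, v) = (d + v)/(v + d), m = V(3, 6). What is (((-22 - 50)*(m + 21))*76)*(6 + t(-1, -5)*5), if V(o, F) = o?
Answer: -1444608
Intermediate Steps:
m = 3
t(d, v) = 1 (t(d, v) = (d + v)/(d + v) = 1)
(((-22 - 50)*(m + 21))*76)*(6 + t(-1, -5)*5) = (((-22 - 50)*(3 + 21))*76)*(6 + 1*5) = (-72*24*76)*(6 + 5) = -1728*76*11 = -131328*11 = -1444608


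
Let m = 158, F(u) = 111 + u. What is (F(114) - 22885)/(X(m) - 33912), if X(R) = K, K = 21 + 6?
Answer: 4532/6777 ≈ 0.66873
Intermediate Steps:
K = 27
X(R) = 27
(F(114) - 22885)/(X(m) - 33912) = ((111 + 114) - 22885)/(27 - 33912) = (225 - 22885)/(-33885) = -22660*(-1/33885) = 4532/6777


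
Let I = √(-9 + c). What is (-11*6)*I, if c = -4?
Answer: -66*I*√13 ≈ -237.97*I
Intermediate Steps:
I = I*√13 (I = √(-9 - 4) = √(-13) = I*√13 ≈ 3.6056*I)
(-11*6)*I = (-11*6)*(I*√13) = -66*I*√13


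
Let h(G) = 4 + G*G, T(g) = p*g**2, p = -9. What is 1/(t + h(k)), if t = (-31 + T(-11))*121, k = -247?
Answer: -1/74507 ≈ -1.3422e-5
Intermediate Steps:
T(g) = -9*g**2
h(G) = 4 + G**2
t = -135520 (t = (-31 - 9*(-11)**2)*121 = (-31 - 9*121)*121 = (-31 - 1089)*121 = -1120*121 = -135520)
1/(t + h(k)) = 1/(-135520 + (4 + (-247)**2)) = 1/(-135520 + (4 + 61009)) = 1/(-135520 + 61013) = 1/(-74507) = -1/74507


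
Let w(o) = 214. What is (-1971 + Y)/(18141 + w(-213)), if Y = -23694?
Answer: -5133/3671 ≈ -1.3983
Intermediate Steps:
(-1971 + Y)/(18141 + w(-213)) = (-1971 - 23694)/(18141 + 214) = -25665/18355 = -25665*1/18355 = -5133/3671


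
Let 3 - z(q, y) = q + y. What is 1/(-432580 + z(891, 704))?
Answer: -1/434172 ≈ -2.3032e-6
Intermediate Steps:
z(q, y) = 3 - q - y (z(q, y) = 3 - (q + y) = 3 + (-q - y) = 3 - q - y)
1/(-432580 + z(891, 704)) = 1/(-432580 + (3 - 1*891 - 1*704)) = 1/(-432580 + (3 - 891 - 704)) = 1/(-432580 - 1592) = 1/(-434172) = -1/434172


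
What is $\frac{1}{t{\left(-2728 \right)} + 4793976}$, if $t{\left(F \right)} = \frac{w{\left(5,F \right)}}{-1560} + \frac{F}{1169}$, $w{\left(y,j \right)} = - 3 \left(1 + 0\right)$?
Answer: $\frac{607880}{2914160713489} \approx 2.086 \cdot 10^{-7}$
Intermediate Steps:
$w{\left(y,j \right)} = -3$ ($w{\left(y,j \right)} = \left(-3\right) 1 = -3$)
$t{\left(F \right)} = \frac{1}{520} + \frac{F}{1169}$ ($t{\left(F \right)} = - \frac{3}{-1560} + \frac{F}{1169} = \left(-3\right) \left(- \frac{1}{1560}\right) + F \frac{1}{1169} = \frac{1}{520} + \frac{F}{1169}$)
$\frac{1}{t{\left(-2728 \right)} + 4793976} = \frac{1}{\left(\frac{1}{520} + \frac{1}{1169} \left(-2728\right)\right) + 4793976} = \frac{1}{\left(\frac{1}{520} - \frac{2728}{1169}\right) + 4793976} = \frac{1}{- \frac{1417391}{607880} + 4793976} = \frac{1}{\frac{2914160713489}{607880}} = \frac{607880}{2914160713489}$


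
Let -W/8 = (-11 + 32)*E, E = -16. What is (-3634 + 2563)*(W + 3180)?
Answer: -6284628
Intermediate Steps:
W = 2688 (W = -8*(-11 + 32)*(-16) = -168*(-16) = -8*(-336) = 2688)
(-3634 + 2563)*(W + 3180) = (-3634 + 2563)*(2688 + 3180) = -1071*5868 = -6284628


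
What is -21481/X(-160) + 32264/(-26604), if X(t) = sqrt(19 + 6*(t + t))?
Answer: -8066/6651 + 21481*I*sqrt(1901)/1901 ≈ -1.2127 + 492.68*I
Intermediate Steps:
X(t) = sqrt(19 + 12*t) (X(t) = sqrt(19 + 6*(2*t)) = sqrt(19 + 12*t))
-21481/X(-160) + 32264/(-26604) = -21481/sqrt(19 + 12*(-160)) + 32264/(-26604) = -21481/sqrt(19 - 1920) + 32264*(-1/26604) = -21481*(-I*sqrt(1901)/1901) - 8066/6651 = -(-21481)*I*sqrt(1901)/1901 - 8066/6651 = 21481*I*sqrt(1901)/1901 - 8066/6651 = -8066/6651 + 21481*I*sqrt(1901)/1901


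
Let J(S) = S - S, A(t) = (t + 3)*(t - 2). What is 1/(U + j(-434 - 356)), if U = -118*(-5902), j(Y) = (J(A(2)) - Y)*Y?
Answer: 1/72336 ≈ 1.3824e-5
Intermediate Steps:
A(t) = (-2 + t)*(3 + t) (A(t) = (3 + t)*(-2 + t) = (-2 + t)*(3 + t))
J(S) = 0
j(Y) = -Y² (j(Y) = (0 - Y)*Y = (-Y)*Y = -Y²)
U = 696436
1/(U + j(-434 - 356)) = 1/(696436 - (-434 - 356)²) = 1/(696436 - 1*(-790)²) = 1/(696436 - 1*624100) = 1/(696436 - 624100) = 1/72336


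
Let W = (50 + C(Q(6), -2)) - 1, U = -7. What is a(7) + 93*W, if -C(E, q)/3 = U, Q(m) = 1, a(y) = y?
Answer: 6517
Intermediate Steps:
C(E, q) = 21 (C(E, q) = -3*(-7) = 21)
W = 70 (W = (50 + 21) - 1 = 71 - 1 = 70)
a(7) + 93*W = 7 + 93*70 = 7 + 6510 = 6517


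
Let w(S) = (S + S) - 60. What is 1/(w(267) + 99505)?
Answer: 1/99979 ≈ 1.0002e-5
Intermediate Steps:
w(S) = -60 + 2*S (w(S) = 2*S - 60 = -60 + 2*S)
1/(w(267) + 99505) = 1/((-60 + 2*267) + 99505) = 1/((-60 + 534) + 99505) = 1/(474 + 99505) = 1/99979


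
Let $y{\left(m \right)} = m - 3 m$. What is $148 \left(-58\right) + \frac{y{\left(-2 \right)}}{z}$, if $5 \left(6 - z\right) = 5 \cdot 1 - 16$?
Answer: $- \frac{351924}{41} \approx -8583.5$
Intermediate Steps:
$y{\left(m \right)} = - 2 m$
$z = \frac{41}{5}$ ($z = 6 - \frac{5 \cdot 1 - 16}{5} = 6 - \frac{5 - 16}{5} = 6 - - \frac{11}{5} = 6 + \frac{11}{5} = \frac{41}{5} \approx 8.2$)
$148 \left(-58\right) + \frac{y{\left(-2 \right)}}{z} = 148 \left(-58\right) + \frac{\left(-2\right) \left(-2\right)}{\frac{41}{5}} = -8584 + 4 \cdot \frac{5}{41} = -8584 + \frac{20}{41} = - \frac{351924}{41}$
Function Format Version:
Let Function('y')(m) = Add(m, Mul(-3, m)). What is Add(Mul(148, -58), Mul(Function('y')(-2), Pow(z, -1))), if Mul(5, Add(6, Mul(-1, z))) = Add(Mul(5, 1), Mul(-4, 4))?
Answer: Rational(-351924, 41) ≈ -8583.5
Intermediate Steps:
Function('y')(m) = Mul(-2, m)
z = Rational(41, 5) (z = Add(6, Mul(Rational(-1, 5), Add(Mul(5, 1), Mul(-4, 4)))) = Add(6, Mul(Rational(-1, 5), Add(5, -16))) = Add(6, Mul(Rational(-1, 5), -11)) = Add(6, Rational(11, 5)) = Rational(41, 5) ≈ 8.2000)
Add(Mul(148, -58), Mul(Function('y')(-2), Pow(z, -1))) = Add(Mul(148, -58), Mul(Mul(-2, -2), Pow(Rational(41, 5), -1))) = Add(-8584, Mul(4, Rational(5, 41))) = Add(-8584, Rational(20, 41)) = Rational(-351924, 41)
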